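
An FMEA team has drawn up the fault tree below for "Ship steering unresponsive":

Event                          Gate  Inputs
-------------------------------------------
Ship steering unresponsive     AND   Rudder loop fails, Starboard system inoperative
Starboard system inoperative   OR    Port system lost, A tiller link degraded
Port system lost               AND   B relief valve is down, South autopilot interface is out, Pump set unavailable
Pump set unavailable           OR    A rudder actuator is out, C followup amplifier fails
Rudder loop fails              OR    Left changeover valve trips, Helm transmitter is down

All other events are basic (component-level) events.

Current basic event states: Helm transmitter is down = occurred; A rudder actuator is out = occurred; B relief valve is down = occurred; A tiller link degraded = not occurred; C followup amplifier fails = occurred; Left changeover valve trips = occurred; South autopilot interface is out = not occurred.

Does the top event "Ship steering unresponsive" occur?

No

Rudder loop fails [OR]: Left changeover valve trips=occurs, Helm transmitter is down=occurs → at least one input occurs → occurs.
Pump set unavailable [OR]: A rudder actuator is out=occurs, C followup amplifier fails=occurs → at least one input occurs → occurs.
Port system lost [AND]: B relief valve is down=occurs, South autopilot interface is out=not, Pump set unavailable=occurs → not all inputs occur → does not occur.
Starboard system inoperative [OR]: Port system lost=not, A tiller link degraded=not → no input occurs → does not occur.
Ship steering unresponsive [AND]: Rudder loop fails=occurs, Starboard system inoperative=not → not all inputs occur → does not occur.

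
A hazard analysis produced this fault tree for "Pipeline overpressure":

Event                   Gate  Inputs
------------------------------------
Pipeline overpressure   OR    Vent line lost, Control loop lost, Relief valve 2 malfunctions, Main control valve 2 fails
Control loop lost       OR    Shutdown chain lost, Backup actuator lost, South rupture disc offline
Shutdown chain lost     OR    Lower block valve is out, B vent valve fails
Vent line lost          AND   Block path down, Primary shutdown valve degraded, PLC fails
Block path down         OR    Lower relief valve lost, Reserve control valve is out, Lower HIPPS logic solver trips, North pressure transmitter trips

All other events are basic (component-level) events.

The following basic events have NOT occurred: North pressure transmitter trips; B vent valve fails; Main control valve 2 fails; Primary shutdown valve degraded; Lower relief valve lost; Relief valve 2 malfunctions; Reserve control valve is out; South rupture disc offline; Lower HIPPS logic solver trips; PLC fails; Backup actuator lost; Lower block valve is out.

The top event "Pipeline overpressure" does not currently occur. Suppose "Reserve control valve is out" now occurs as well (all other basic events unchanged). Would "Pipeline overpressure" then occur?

No

Counterfactual: set "Reserve control valve is out" to occurred.
Block path down [OR]: Lower relief valve lost=not, Reserve control valve is out=occurs, Lower HIPPS logic solver trips=not, North pressure transmitter trips=not → at least one input occurs → occurs.
Vent line lost [AND]: Block path down=occurs, Primary shutdown valve degraded=not, PLC fails=not → not all inputs occur → does not occur.
Shutdown chain lost [OR]: Lower block valve is out=not, B vent valve fails=not → no input occurs → does not occur.
Control loop lost [OR]: Shutdown chain lost=not, Backup actuator lost=not, South rupture disc offline=not → no input occurs → does not occur.
Pipeline overpressure [OR]: Vent line lost=not, Control loop lost=not, Relief valve 2 malfunctions=not, Main control valve 2 fails=not → no input occurs → does not occur.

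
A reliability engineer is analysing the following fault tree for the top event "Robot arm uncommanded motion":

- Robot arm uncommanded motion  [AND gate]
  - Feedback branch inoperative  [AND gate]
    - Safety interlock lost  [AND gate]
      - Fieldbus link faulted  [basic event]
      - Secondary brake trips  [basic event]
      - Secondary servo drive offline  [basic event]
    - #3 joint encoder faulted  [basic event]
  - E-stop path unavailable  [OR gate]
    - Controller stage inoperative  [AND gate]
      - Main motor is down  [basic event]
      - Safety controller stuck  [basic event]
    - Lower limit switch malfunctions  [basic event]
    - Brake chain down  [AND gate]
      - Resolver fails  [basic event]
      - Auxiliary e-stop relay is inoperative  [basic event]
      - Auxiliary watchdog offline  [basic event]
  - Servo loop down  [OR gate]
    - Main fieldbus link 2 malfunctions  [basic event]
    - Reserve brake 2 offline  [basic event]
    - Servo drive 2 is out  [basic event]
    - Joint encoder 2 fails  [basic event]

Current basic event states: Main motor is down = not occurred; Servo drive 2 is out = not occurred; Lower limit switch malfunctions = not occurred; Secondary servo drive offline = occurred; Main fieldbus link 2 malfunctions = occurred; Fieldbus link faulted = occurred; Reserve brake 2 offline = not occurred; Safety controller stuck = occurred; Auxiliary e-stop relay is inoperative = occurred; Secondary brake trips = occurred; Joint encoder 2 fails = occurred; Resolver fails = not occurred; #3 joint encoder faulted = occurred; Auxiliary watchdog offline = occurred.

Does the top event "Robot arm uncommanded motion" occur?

No

Safety interlock lost [AND]: Fieldbus link faulted=occurs, Secondary brake trips=occurs, Secondary servo drive offline=occurs → all inputs occur → occurs.
Feedback branch inoperative [AND]: Safety interlock lost=occurs, #3 joint encoder faulted=occurs → all inputs occur → occurs.
Controller stage inoperative [AND]: Main motor is down=not, Safety controller stuck=occurs → not all inputs occur → does not occur.
Brake chain down [AND]: Resolver fails=not, Auxiliary e-stop relay is inoperative=occurs, Auxiliary watchdog offline=occurs → not all inputs occur → does not occur.
E-stop path unavailable [OR]: Controller stage inoperative=not, Lower limit switch malfunctions=not, Brake chain down=not → no input occurs → does not occur.
Servo loop down [OR]: Main fieldbus link 2 malfunctions=occurs, Reserve brake 2 offline=not, Servo drive 2 is out=not, Joint encoder 2 fails=occurs → at least one input occurs → occurs.
Robot arm uncommanded motion [AND]: Feedback branch inoperative=occurs, E-stop path unavailable=not, Servo loop down=occurs → not all inputs occur → does not occur.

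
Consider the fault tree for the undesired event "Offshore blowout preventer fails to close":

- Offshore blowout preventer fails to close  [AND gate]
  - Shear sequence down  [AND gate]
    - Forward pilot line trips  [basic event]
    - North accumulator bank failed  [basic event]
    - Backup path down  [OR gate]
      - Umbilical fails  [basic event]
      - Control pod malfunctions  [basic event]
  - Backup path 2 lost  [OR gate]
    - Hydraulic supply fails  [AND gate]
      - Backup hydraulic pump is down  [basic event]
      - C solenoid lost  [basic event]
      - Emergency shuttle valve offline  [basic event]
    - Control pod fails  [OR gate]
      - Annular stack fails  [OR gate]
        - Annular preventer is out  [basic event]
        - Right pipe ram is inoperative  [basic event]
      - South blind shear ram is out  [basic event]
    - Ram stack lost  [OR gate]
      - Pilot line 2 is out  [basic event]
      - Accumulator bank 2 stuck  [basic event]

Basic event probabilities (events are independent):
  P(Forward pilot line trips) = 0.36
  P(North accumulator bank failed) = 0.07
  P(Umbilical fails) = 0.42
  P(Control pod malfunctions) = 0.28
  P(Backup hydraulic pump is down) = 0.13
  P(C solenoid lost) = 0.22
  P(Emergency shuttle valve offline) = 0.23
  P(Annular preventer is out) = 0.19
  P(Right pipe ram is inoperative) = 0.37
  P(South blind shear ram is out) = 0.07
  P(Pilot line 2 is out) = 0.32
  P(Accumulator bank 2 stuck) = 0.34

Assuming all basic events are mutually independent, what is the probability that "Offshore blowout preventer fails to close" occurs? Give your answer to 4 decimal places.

0.0116

P(Backup path down) [OR] = 1 − (1−0.42) × (1−0.28) = 0.582400
P(Shear sequence down) [AND] = 0.36 × 0.07 × 0.582400 = 0.014676
P(Hydraulic supply fails) [AND] = 0.13 × 0.22 × 0.23 = 0.006578
P(Annular stack fails) [OR] = 1 − (1−0.19) × (1−0.37) = 0.489700
P(Control pod fails) [OR] = 1 − (1−0.489700) × (1−0.07) = 0.525421
P(Ram stack lost) [OR] = 1 − (1−0.32) × (1−0.34) = 0.551200
P(Backup path 2 lost) [OR] = 1 − (1−0.006578) × (1−0.525421) × (1−0.551200) = 0.788410
P(Offshore blowout preventer fails to close) [AND] = 0.014676 × 0.788410 = 0.011571
Rounded to 4 decimal places: P(Offshore blowout preventer fails to close) ≈ 0.0116.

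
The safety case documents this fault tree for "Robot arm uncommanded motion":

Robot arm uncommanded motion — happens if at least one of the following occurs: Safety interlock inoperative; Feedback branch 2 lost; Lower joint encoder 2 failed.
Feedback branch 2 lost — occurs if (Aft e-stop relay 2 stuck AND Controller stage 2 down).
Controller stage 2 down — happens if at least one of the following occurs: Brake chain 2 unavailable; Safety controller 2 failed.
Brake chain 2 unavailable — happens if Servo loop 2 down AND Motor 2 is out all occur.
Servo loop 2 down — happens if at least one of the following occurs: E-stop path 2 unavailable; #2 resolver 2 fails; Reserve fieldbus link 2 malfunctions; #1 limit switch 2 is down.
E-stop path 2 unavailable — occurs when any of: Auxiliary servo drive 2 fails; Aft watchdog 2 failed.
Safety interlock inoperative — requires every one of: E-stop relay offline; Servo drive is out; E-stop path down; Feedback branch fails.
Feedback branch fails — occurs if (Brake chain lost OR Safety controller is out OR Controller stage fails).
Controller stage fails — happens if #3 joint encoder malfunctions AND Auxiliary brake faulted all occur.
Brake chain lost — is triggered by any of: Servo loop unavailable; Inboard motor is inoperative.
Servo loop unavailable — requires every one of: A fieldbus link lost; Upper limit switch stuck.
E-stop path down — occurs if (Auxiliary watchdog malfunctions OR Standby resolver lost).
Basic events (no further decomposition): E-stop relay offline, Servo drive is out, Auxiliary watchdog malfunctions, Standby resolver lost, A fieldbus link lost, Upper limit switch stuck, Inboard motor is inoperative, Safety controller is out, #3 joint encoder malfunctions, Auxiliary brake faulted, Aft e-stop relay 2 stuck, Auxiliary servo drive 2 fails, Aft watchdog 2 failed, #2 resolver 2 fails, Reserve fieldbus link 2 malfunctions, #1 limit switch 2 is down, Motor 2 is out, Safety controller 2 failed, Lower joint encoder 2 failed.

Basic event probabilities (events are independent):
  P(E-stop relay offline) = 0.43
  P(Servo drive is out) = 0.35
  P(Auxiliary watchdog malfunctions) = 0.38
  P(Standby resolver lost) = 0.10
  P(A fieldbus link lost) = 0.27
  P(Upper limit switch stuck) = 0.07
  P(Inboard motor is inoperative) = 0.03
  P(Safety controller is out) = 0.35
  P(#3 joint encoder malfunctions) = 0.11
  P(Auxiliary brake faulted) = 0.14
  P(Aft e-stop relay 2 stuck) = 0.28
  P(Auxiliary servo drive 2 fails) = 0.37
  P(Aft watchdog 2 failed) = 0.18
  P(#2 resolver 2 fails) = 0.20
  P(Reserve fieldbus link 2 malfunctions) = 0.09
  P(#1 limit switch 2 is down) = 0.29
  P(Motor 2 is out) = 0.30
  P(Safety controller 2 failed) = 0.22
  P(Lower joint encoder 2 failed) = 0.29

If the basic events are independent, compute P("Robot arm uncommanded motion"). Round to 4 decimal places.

P(E-stop path down) [OR] = 1 − (1−0.38) × (1−0.10) = 0.442000
P(Servo loop unavailable) [AND] = 0.27 × 0.07 = 0.018900
P(Brake chain lost) [OR] = 1 − (1−0.018900) × (1−0.03) = 0.048333
P(Controller stage fails) [AND] = 0.11 × 0.14 = 0.015400
P(Feedback branch fails) [OR] = 1 − (1−0.048333) × (1−0.35) × (1−0.015400) = 0.390943
P(Safety interlock inoperative) [AND] = 0.43 × 0.35 × 0.442000 × 0.390943 = 0.026006
P(E-stop path 2 unavailable) [OR] = 1 − (1−0.37) × (1−0.18) = 0.483400
P(Servo loop 2 down) [OR] = 1 − (1−0.483400) × (1−0.20) × (1−0.09) × (1−0.29) = 0.732980
P(Brake chain 2 unavailable) [AND] = 0.732980 × 0.30 = 0.219894
P(Controller stage 2 down) [OR] = 1 − (1−0.219894) × (1−0.22) = 0.391517
P(Feedback branch 2 lost) [AND] = 0.28 × 0.391517 = 0.109625
P(Robot arm uncommanded motion) [OR] = 1 − (1−0.026006) × (1−0.109625) × (1−0.29) = 0.384274
Rounded to 4 decimal places: P(Robot arm uncommanded motion) ≈ 0.3843.

0.3843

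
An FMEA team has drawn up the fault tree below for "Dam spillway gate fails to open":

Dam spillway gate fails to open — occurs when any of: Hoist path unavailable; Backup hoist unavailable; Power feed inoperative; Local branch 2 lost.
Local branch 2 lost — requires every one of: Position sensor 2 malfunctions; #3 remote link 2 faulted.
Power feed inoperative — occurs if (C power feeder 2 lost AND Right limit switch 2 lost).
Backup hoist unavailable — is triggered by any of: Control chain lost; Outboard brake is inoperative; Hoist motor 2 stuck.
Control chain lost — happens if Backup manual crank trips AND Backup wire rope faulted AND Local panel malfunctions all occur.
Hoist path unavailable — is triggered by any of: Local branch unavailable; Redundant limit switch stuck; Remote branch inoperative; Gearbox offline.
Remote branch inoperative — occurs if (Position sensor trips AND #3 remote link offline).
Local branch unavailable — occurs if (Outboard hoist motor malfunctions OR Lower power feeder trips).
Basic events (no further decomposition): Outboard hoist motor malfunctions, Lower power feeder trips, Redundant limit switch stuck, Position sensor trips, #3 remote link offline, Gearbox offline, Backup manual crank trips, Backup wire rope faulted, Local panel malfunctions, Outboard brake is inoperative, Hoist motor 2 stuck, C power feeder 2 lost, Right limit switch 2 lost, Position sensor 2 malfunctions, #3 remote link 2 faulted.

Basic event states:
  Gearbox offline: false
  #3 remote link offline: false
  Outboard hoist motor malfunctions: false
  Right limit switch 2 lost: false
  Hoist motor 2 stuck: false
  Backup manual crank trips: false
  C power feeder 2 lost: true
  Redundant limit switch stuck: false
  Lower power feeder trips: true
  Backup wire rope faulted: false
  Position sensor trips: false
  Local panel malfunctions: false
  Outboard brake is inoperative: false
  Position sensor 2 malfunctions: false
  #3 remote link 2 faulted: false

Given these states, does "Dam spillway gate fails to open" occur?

Yes

Local branch unavailable [OR]: Outboard hoist motor malfunctions=not, Lower power feeder trips=occurs → at least one input occurs → occurs.
Remote branch inoperative [AND]: Position sensor trips=not, #3 remote link offline=not → not all inputs occur → does not occur.
Hoist path unavailable [OR]: Local branch unavailable=occurs, Redundant limit switch stuck=not, Remote branch inoperative=not, Gearbox offline=not → at least one input occurs → occurs.
Control chain lost [AND]: Backup manual crank trips=not, Backup wire rope faulted=not, Local panel malfunctions=not → not all inputs occur → does not occur.
Backup hoist unavailable [OR]: Control chain lost=not, Outboard brake is inoperative=not, Hoist motor 2 stuck=not → no input occurs → does not occur.
Power feed inoperative [AND]: C power feeder 2 lost=occurs, Right limit switch 2 lost=not → not all inputs occur → does not occur.
Local branch 2 lost [AND]: Position sensor 2 malfunctions=not, #3 remote link 2 faulted=not → not all inputs occur → does not occur.
Dam spillway gate fails to open [OR]: Hoist path unavailable=occurs, Backup hoist unavailable=not, Power feed inoperative=not, Local branch 2 lost=not → at least one input occurs → occurs.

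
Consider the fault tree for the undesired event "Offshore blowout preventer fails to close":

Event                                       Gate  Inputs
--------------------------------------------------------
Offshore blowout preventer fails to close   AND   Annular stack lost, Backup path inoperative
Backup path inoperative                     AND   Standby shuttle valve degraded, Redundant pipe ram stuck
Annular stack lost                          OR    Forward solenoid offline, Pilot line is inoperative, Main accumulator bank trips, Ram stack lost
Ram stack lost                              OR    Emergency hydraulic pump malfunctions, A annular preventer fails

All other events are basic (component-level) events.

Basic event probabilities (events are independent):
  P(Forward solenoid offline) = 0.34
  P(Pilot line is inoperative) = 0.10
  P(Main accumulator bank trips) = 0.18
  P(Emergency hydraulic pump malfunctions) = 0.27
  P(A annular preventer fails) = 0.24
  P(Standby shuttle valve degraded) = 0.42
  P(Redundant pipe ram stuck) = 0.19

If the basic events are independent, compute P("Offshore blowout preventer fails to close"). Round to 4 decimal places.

P(Ram stack lost) [OR] = 1 − (1−0.27) × (1−0.24) = 0.445200
P(Annular stack lost) [OR] = 1 − (1−0.34) × (1−0.10) × (1−0.18) × (1−0.445200) = 0.729768
P(Backup path inoperative) [AND] = 0.42 × 0.19 = 0.079800
P(Offshore blowout preventer fails to close) [AND] = 0.729768 × 0.079800 = 0.058235
Rounded to 4 decimal places: P(Offshore blowout preventer fails to close) ≈ 0.0582.

0.0582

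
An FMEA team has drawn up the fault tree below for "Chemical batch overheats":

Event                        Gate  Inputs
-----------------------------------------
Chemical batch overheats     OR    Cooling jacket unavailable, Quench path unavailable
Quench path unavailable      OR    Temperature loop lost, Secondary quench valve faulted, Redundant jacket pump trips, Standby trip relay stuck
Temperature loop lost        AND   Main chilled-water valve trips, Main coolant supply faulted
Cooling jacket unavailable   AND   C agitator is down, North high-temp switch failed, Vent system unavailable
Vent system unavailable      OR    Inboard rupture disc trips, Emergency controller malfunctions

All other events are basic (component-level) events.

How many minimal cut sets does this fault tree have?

Vent system unavailable [OR]: union of children's cut sets → 2 cut set(s).
Cooling jacket unavailable [AND]: one cut set from each child combined → 1 × 1 × 2 = 2 cut set(s).
Temperature loop lost [AND]: one cut set from each child combined → 1 × 1 = 1 cut set(s).
Quench path unavailable [OR]: union of children's cut sets → 4 cut set(s).
Chemical batch overheats [OR]: union of children's cut sets → 6 cut set(s).
Minimal cut sets: {C agitator is down, Inboard rupture disc trips, North high-temp switch failed}; {C agitator is down, Emergency controller malfunctions, North high-temp switch failed}; {Main chilled-water valve trips, Main coolant supply faulted}; {Secondary quench valve faulted}; {Redundant jacket pump trips}; {Standby trip relay stuck}.

6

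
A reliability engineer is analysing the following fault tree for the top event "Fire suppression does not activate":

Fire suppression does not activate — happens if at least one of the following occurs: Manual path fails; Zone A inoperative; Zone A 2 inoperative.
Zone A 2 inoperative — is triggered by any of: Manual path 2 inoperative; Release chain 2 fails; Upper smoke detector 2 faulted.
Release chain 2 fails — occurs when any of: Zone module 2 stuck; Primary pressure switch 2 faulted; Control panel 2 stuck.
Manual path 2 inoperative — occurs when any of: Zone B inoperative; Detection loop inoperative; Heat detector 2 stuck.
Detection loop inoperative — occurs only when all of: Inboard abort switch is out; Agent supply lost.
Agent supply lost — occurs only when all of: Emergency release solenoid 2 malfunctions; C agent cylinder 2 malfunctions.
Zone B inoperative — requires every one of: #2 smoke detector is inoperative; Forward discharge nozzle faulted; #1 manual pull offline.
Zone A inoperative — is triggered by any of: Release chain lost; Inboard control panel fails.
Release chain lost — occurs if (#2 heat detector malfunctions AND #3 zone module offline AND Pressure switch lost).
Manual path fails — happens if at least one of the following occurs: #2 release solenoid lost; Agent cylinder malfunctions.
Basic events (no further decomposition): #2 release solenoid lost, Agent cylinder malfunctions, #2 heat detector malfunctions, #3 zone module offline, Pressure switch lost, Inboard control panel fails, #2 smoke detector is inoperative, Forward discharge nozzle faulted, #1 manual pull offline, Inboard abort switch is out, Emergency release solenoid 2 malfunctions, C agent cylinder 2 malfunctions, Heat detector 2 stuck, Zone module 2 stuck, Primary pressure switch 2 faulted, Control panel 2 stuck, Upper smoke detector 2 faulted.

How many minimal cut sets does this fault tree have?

11

Manual path fails [OR]: union of children's cut sets → 2 cut set(s).
Release chain lost [AND]: one cut set from each child combined → 1 × 1 × 1 = 1 cut set(s).
Zone A inoperative [OR]: union of children's cut sets → 2 cut set(s).
Zone B inoperative [AND]: one cut set from each child combined → 1 × 1 × 1 = 1 cut set(s).
Agent supply lost [AND]: one cut set from each child combined → 1 × 1 = 1 cut set(s).
Detection loop inoperative [AND]: one cut set from each child combined → 1 × 1 = 1 cut set(s).
Manual path 2 inoperative [OR]: union of children's cut sets → 3 cut set(s).
Release chain 2 fails [OR]: union of children's cut sets → 3 cut set(s).
Zone A 2 inoperative [OR]: union of children's cut sets → 7 cut set(s).
Fire suppression does not activate [OR]: union of children's cut sets → 11 cut set(s).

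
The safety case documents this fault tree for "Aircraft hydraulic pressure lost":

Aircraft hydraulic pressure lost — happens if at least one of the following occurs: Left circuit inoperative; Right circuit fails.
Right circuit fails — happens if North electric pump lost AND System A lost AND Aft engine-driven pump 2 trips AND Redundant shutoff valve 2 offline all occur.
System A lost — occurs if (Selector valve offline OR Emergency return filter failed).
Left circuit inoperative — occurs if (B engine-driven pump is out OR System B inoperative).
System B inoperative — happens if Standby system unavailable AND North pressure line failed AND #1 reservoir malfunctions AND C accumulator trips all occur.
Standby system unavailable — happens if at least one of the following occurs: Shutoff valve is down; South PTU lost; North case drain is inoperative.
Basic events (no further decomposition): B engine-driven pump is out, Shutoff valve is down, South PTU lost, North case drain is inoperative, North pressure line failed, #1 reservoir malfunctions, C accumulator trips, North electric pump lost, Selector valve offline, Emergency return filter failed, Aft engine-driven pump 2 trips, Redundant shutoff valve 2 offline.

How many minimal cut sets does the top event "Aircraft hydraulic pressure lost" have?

6

Standby system unavailable [OR]: union of children's cut sets → 3 cut set(s).
System B inoperative [AND]: one cut set from each child combined → 3 × 1 × 1 × 1 = 3 cut set(s).
Left circuit inoperative [OR]: union of children's cut sets → 4 cut set(s).
System A lost [OR]: union of children's cut sets → 2 cut set(s).
Right circuit fails [AND]: one cut set from each child combined → 1 × 2 × 1 × 1 = 2 cut set(s).
Aircraft hydraulic pressure lost [OR]: union of children's cut sets → 6 cut set(s).
Minimal cut sets: {B engine-driven pump is out}; {#1 reservoir malfunctions, C accumulator trips, North pressure line failed, Shutoff valve is down}; {#1 reservoir malfunctions, C accumulator trips, North pressure line failed, South PTU lost}; {#1 reservoir malfunctions, C accumulator trips, North case drain is inoperative, North pressure line failed}; {Aft engine-driven pump 2 trips, North electric pump lost, Redundant shutoff valve 2 offline, Selector valve offline}; {Aft engine-driven pump 2 trips, Emergency return filter failed, North electric pump lost, Redundant shutoff valve 2 offline}.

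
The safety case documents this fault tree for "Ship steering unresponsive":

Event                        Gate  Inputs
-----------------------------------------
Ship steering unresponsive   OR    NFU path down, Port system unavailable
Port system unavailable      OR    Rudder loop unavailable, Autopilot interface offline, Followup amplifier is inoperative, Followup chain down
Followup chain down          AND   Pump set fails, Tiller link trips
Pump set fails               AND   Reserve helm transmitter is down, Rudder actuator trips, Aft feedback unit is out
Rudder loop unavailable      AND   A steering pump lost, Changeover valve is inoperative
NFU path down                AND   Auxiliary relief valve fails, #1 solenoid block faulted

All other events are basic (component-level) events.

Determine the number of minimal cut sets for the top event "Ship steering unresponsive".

NFU path down [AND]: one cut set from each child combined → 1 × 1 = 1 cut set(s).
Rudder loop unavailable [AND]: one cut set from each child combined → 1 × 1 = 1 cut set(s).
Pump set fails [AND]: one cut set from each child combined → 1 × 1 × 1 = 1 cut set(s).
Followup chain down [AND]: one cut set from each child combined → 1 × 1 = 1 cut set(s).
Port system unavailable [OR]: union of children's cut sets → 4 cut set(s).
Ship steering unresponsive [OR]: union of children's cut sets → 5 cut set(s).
Minimal cut sets: {#1 solenoid block faulted, Auxiliary relief valve fails}; {A steering pump lost, Changeover valve is inoperative}; {Autopilot interface offline}; {Followup amplifier is inoperative}; {Aft feedback unit is out, Reserve helm transmitter is down, Rudder actuator trips, Tiller link trips}.

5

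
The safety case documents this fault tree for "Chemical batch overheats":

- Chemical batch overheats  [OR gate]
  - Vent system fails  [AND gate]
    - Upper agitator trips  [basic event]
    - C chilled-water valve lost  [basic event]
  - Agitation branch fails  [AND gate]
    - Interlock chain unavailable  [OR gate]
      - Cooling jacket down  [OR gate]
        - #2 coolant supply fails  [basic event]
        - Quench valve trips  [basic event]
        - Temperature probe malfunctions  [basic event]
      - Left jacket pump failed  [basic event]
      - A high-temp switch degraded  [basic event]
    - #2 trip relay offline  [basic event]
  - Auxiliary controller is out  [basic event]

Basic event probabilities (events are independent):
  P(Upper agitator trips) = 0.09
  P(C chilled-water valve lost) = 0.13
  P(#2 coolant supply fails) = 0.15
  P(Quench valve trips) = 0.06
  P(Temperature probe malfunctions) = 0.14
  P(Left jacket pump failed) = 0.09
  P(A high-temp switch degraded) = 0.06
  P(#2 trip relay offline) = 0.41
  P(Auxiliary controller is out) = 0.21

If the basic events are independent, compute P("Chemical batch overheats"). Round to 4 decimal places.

0.3512

P(Vent system fails) [AND] = 0.09 × 0.13 = 0.011700
P(Cooling jacket down) [OR] = 1 − (1−0.15) × (1−0.06) × (1−0.14) = 0.312860
P(Interlock chain unavailable) [OR] = 1 − (1−0.312860) × (1−0.09) × (1−0.06) = 0.412220
P(Agitation branch fails) [AND] = 0.412220 × 0.41 = 0.169010
P(Chemical batch overheats) [OR] = 1 − (1−0.011700) × (1−0.169010) × (1−0.21) = 0.351199
Rounded to 4 decimal places: P(Chemical batch overheats) ≈ 0.3512.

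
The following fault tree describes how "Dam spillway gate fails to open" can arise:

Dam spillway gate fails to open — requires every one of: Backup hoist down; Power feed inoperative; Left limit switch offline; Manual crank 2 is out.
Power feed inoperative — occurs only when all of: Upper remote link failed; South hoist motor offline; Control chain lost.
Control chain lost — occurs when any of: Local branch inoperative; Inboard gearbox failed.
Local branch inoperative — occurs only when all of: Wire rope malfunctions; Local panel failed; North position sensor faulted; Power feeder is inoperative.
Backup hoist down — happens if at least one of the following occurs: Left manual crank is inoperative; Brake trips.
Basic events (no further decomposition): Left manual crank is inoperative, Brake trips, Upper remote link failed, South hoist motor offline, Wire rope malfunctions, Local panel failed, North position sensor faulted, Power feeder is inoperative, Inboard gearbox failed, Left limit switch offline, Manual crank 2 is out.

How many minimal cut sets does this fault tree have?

4

Backup hoist down [OR]: union of children's cut sets → 2 cut set(s).
Local branch inoperative [AND]: one cut set from each child combined → 1 × 1 × 1 × 1 = 1 cut set(s).
Control chain lost [OR]: union of children's cut sets → 2 cut set(s).
Power feed inoperative [AND]: one cut set from each child combined → 1 × 1 × 2 = 2 cut set(s).
Dam spillway gate fails to open [AND]: one cut set from each child combined → 2 × 2 × 1 × 1 = 4 cut set(s).
Minimal cut sets: {Left limit switch offline, Left manual crank is inoperative, Local panel failed, Manual crank 2 is out, North position sensor faulted, Power feeder is inoperative, South hoist motor offline, Upper remote link failed, Wire rope malfunctions}; {Inboard gearbox failed, Left limit switch offline, Left manual crank is inoperative, Manual crank 2 is out, South hoist motor offline, Upper remote link failed}; {Brake trips, Left limit switch offline, Local panel failed, Manual crank 2 is out, North position sensor faulted, Power feeder is inoperative, South hoist motor offline, Upper remote link failed, Wire rope malfunctions}; {Brake trips, Inboard gearbox failed, Left limit switch offline, Manual crank 2 is out, South hoist motor offline, Upper remote link failed}.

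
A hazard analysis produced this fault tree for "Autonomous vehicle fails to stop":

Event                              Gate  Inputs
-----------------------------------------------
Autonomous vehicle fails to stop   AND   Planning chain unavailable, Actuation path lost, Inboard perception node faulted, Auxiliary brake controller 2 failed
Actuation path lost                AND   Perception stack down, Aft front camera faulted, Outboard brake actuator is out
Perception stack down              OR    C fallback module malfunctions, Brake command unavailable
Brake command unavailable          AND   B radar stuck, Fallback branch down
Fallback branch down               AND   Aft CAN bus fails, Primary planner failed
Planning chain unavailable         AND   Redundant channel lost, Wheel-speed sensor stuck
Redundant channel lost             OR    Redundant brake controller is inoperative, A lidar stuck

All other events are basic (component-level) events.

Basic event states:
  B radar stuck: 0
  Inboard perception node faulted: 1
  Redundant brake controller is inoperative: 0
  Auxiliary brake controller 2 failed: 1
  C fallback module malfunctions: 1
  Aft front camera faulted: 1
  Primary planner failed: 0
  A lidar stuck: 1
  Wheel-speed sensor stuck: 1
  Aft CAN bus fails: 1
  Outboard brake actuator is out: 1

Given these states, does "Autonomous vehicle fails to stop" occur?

Redundant channel lost [OR]: Redundant brake controller is inoperative=not, A lidar stuck=occurs → at least one input occurs → occurs.
Planning chain unavailable [AND]: Redundant channel lost=occurs, Wheel-speed sensor stuck=occurs → all inputs occur → occurs.
Fallback branch down [AND]: Aft CAN bus fails=occurs, Primary planner failed=not → not all inputs occur → does not occur.
Brake command unavailable [AND]: B radar stuck=not, Fallback branch down=not → not all inputs occur → does not occur.
Perception stack down [OR]: C fallback module malfunctions=occurs, Brake command unavailable=not → at least one input occurs → occurs.
Actuation path lost [AND]: Perception stack down=occurs, Aft front camera faulted=occurs, Outboard brake actuator is out=occurs → all inputs occur → occurs.
Autonomous vehicle fails to stop [AND]: Planning chain unavailable=occurs, Actuation path lost=occurs, Inboard perception node faulted=occurs, Auxiliary brake controller 2 failed=occurs → all inputs occur → occurs.

Yes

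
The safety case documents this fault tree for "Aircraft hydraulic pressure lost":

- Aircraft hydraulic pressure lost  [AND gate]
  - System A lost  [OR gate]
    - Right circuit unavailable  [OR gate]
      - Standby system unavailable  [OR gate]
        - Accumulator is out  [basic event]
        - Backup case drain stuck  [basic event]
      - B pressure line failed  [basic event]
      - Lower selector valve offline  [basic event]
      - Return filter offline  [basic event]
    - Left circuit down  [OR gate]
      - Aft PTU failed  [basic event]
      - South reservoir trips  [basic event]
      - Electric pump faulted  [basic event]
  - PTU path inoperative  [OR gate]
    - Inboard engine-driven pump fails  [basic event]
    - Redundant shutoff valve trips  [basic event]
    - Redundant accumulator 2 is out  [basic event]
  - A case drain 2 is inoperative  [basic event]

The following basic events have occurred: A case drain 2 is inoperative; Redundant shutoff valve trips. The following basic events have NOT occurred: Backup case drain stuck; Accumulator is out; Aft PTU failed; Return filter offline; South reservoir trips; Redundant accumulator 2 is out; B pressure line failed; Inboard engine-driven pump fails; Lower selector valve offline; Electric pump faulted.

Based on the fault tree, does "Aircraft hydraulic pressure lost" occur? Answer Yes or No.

Standby system unavailable [OR]: Accumulator is out=not, Backup case drain stuck=not → no input occurs → does not occur.
Right circuit unavailable [OR]: Standby system unavailable=not, B pressure line failed=not, Lower selector valve offline=not, Return filter offline=not → no input occurs → does not occur.
Left circuit down [OR]: Aft PTU failed=not, South reservoir trips=not, Electric pump faulted=not → no input occurs → does not occur.
System A lost [OR]: Right circuit unavailable=not, Left circuit down=not → no input occurs → does not occur.
PTU path inoperative [OR]: Inboard engine-driven pump fails=not, Redundant shutoff valve trips=occurs, Redundant accumulator 2 is out=not → at least one input occurs → occurs.
Aircraft hydraulic pressure lost [AND]: System A lost=not, PTU path inoperative=occurs, A case drain 2 is inoperative=occurs → not all inputs occur → does not occur.

No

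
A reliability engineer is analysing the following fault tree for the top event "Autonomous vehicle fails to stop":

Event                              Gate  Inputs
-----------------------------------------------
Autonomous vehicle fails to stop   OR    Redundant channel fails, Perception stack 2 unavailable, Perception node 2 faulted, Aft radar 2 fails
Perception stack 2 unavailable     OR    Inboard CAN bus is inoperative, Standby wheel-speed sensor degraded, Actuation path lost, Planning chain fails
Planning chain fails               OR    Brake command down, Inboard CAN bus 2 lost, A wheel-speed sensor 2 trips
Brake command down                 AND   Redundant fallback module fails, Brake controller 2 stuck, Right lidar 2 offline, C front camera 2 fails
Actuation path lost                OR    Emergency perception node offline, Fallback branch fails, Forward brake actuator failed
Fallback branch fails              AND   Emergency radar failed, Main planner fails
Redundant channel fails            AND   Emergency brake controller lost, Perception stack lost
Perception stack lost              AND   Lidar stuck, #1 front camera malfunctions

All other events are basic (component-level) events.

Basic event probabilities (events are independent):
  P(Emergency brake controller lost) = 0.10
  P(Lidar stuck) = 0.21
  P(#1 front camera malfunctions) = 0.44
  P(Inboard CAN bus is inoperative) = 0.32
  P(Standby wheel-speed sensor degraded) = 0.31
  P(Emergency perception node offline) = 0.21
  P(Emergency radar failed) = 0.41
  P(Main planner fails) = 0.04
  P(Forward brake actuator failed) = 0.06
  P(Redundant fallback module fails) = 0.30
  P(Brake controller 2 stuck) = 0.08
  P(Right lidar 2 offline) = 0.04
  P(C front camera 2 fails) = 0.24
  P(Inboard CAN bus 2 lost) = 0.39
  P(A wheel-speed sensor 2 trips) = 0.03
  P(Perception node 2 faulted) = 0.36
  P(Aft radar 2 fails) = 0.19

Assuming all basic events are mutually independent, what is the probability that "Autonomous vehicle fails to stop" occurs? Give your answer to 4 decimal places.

0.8959

P(Perception stack lost) [AND] = 0.21 × 0.44 = 0.092400
P(Redundant channel fails) [AND] = 0.10 × 0.092400 = 0.009240
P(Fallback branch fails) [AND] = 0.41 × 0.04 = 0.016400
P(Actuation path lost) [OR] = 1 − (1−0.21) × (1−0.016400) × (1−0.06) = 0.269579
P(Brake command down) [AND] = 0.30 × 0.08 × 0.04 × 0.24 = 0.000230
P(Planning chain fails) [OR] = 1 − (1−0.000230) × (1−0.39) × (1−0.03) = 0.408436
P(Perception stack 2 unavailable) [OR] = 1 − (1−0.32) × (1−0.31) × (1−0.269579) × (1−0.408436) = 0.797263
P(Autonomous vehicle fails to stop) [OR] = 1 − (1−0.009240) × (1−0.797263) × (1−0.36) × (1−0.19) = 0.895872
Rounded to 4 decimal places: P(Autonomous vehicle fails to stop) ≈ 0.8959.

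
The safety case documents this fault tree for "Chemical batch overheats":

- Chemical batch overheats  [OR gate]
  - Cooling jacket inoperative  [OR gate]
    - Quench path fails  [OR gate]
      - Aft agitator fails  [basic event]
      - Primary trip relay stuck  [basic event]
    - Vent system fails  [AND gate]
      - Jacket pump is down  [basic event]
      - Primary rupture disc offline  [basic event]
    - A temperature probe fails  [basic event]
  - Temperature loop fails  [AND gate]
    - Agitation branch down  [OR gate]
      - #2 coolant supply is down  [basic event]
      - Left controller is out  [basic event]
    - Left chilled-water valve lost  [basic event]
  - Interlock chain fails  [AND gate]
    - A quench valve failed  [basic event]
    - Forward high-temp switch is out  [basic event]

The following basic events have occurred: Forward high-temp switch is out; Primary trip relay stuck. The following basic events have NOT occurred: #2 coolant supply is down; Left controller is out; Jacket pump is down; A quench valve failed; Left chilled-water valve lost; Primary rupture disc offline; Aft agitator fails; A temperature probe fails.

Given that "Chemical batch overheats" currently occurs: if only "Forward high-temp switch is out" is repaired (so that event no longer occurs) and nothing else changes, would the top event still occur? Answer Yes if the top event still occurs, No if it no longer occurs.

Yes

Counterfactual: set "Forward high-temp switch is out" to not occurred.
Quench path fails [OR]: Aft agitator fails=not, Primary trip relay stuck=occurs → at least one input occurs → occurs.
Vent system fails [AND]: Jacket pump is down=not, Primary rupture disc offline=not → not all inputs occur → does not occur.
Cooling jacket inoperative [OR]: Quench path fails=occurs, Vent system fails=not, A temperature probe fails=not → at least one input occurs → occurs.
Agitation branch down [OR]: #2 coolant supply is down=not, Left controller is out=not → no input occurs → does not occur.
Temperature loop fails [AND]: Agitation branch down=not, Left chilled-water valve lost=not → not all inputs occur → does not occur.
Interlock chain fails [AND]: A quench valve failed=not, Forward high-temp switch is out=not → not all inputs occur → does not occur.
Chemical batch overheats [OR]: Cooling jacket inoperative=occurs, Temperature loop fails=not, Interlock chain fails=not → at least one input occurs → occurs.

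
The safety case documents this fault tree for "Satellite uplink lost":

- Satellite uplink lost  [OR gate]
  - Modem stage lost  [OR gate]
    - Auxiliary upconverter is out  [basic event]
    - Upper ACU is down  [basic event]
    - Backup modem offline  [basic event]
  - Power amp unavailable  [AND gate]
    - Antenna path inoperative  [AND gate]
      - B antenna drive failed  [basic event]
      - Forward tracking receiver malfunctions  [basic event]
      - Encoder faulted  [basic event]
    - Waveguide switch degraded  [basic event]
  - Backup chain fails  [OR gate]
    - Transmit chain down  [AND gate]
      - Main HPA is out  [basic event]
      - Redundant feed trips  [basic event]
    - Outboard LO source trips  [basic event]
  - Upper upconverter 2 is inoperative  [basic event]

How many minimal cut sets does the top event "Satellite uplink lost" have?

Modem stage lost [OR]: union of children's cut sets → 3 cut set(s).
Antenna path inoperative [AND]: one cut set from each child combined → 1 × 1 × 1 = 1 cut set(s).
Power amp unavailable [AND]: one cut set from each child combined → 1 × 1 = 1 cut set(s).
Transmit chain down [AND]: one cut set from each child combined → 1 × 1 = 1 cut set(s).
Backup chain fails [OR]: union of children's cut sets → 2 cut set(s).
Satellite uplink lost [OR]: union of children's cut sets → 7 cut set(s).
Minimal cut sets: {Auxiliary upconverter is out}; {Upper ACU is down}; {Backup modem offline}; {B antenna drive failed, Encoder faulted, Forward tracking receiver malfunctions, Waveguide switch degraded}; {Main HPA is out, Redundant feed trips}; {Outboard LO source trips}; {Upper upconverter 2 is inoperative}.

7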